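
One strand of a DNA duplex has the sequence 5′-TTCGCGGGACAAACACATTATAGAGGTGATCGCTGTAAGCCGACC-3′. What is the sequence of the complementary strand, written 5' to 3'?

Pairing A↔T and G↔C gives AAGCGCCCTGTTTGTGTAATATCTCCACTAGCGACATTCGGCTGG, running 3'→5'. Reverse for the 5'→3' convention.

5'-GGTCGGCTTACAGCGATCACCTCTATAATGTGTTTGTCCCGCGAA-3'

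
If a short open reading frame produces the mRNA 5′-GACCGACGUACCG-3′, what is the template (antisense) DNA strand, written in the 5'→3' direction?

5'-CGGTACGTCGGTC-3'

Replace U with T to get the coding DNA strand: GACCGACGTACCG. The template strand is its reverse complement (complement CTGGCTGCATGGC, then reverse).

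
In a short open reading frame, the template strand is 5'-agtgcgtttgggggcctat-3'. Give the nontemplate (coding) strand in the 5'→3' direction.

5'-ATAGGCCCCCAAACGCACT-3'

The coding strand is complementary and antiparallel to the template: take the complement (A↔T, G↔C) and reverse.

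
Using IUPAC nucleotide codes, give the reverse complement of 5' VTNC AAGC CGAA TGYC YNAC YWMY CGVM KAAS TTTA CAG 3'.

5'-CTGTAAASTTMKBCGRKWRGTNRGRCATTCGGCTTGNAB-3'

Standard pairs A↔T, G↔C; ambiguity codes pair Y↔R, M↔K, W↔W, S↔S, V↔B, N↔N. Complement (BANGTTCGGCTTACRGRNTGRWKRGCBKMTTSAAATGTC), then reverse for 5'→3'.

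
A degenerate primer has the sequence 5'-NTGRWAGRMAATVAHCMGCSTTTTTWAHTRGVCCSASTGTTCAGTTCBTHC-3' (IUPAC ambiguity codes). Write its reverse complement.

5'-GDAVGAACTGAACASTSGGBCYADTWAAAAASGCKGDTBATTKYCTWYCAN-3'

Standard pairs A↔T, G↔C; ambiguity codes pair R↔Y, M↔K, W↔W, S↔S, B↔V, H↔D, N↔N. Complement (NACYWTCYKTTABTDGKCGSAAAAAWTDAYCBGGSTSACAAGTCAAGVADG), then reverse for 5'→3'.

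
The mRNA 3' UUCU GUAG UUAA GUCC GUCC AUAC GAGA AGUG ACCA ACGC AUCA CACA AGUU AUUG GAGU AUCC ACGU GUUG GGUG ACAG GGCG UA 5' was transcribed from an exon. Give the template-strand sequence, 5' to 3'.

Written 5'→3' the mRNA is AUGCGGGACAGUGGGUUGUGCACCUAUGAGGUUAUUGAACACACUACGCAACCAGUGAAGAGCAUACCUGCCUGAAUUGAUGUCUU, so the coding DNA strand is ATGCGGGACAGTGGGTTGTGCACCTATGAGGTTATTGAACACACTACGCAACCAGTGAAGAGCATACCTGCCTGAATTGATGTCTT. The template is its reverse complement.

5′-AAGACATCAATTCAGGCAGGTATGCTCTTCACTGGTTGCGTAGTGTGTTCAATAACCTCATAGGTGCACAACCCACTGTCCCGCAT-3′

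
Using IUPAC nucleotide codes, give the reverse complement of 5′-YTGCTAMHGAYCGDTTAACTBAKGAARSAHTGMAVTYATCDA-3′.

Standard pairs A↔T, G↔C; ambiguity codes pair R↔Y, M↔K, S↔S, B↔V, D↔H. Complement (RACGATKDCTRGCHAATTGAVTMCTTYSTDACKTBARTAGHT), then reverse for 5'→3'.

5'-THGATRABTKCADTSYTTCMTVAGTTAAHCGRTCDKTAGCAR-3'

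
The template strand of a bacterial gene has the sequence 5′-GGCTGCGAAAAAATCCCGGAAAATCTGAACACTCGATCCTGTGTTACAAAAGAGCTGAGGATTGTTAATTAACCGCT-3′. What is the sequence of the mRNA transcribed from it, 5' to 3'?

5′-AGCGGUUAAUUAACAAUCCUCAGCUCUUUUGUAACACAGGAUCGAGUGUUCAGAUUUUCCGGGAUUUUUUCGCAGCC-3′

RNA polymerase reads the template 3'→5' and synthesizes mRNA 5'→3' by base-pairing (A→U, T→A, G↔C). The complement of the template is CCGACGCTTTTTTAGGGCCTTTTAGACTTGTGAGCTAGGACACAATGTTTTCTCGACTCCTAACAATTAATTGGCGA; antiparallel, so 5'→3' the coding strand is AGCGGTTAATTAACAATCCTCAGCTCTTTTGTAACACAGGATCGAGTGTTCAGATTTTCCGGGATTTTTTCGCAGCC. Replace T with U for the mRNA.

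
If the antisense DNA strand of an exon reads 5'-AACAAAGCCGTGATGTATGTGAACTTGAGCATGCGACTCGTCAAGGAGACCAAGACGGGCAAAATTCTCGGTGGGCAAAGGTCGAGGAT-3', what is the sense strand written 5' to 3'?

5'-ATCCTCGACCTTTGCCCACCGAGAATTTTGCCCGTCTTGGTCTCCTTGACGAGTCGCATGCTCAAGTTCACATACATCACGGCTTTGTT-3'

The coding strand is complementary and antiparallel to the template: take the complement (A↔T, G↔C) and reverse.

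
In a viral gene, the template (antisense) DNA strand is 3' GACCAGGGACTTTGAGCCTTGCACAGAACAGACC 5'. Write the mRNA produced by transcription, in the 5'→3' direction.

Reading the template 3'→5' as shown, RNA polymerase pairs each base (A→U, T→A, G↔C) to build mRNA 5'→3' directly.

5'-CUGGUCCCUGAAACUCGGAACGUGUCUUGUCUGG-3'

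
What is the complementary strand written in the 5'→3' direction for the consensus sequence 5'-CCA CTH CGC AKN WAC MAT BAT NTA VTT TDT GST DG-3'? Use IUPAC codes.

5'-CHASCAHAAABTANATVATKGTWNMTGCGDAGTGG-3'

Standard pairs A↔T, G↔C; ambiguity codes pair M↔K, W↔W, S↔S, B↔V, D↔H, N↔N. Complement (GGTGADGCGTMNWTGKTAVTANATBAAAHACSAHC), then reverse for 5'→3'.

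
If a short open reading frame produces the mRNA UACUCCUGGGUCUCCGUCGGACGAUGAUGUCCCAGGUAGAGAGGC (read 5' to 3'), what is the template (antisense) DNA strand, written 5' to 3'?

Replace U with T to get the coding DNA strand: TACTCCTGGGTCTCCGTCGGACGATGATGTCCCAGGTAGAGAGGC. The template strand is its reverse complement (complement ATGAGGACCCAGAGGCAGCCTGCTACTACAGGGTCCATCTCTCCG, then reverse).

5'-GCCTCTCTACCTGGGACATCATCGTCCGACGGAGACCCAGGAGTA-3'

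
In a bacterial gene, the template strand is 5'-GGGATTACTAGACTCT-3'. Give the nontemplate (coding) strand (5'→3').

The coding strand is complementary and antiparallel to the template: take the complement (A↔T, G↔C) and reverse.

5'-AGAGTCTAGTAATCCC-3'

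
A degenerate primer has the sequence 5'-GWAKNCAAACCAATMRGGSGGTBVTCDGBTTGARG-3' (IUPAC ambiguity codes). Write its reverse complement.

5'-CYTCAAVCHGABVACCSCCYKATTGGTTTGNMTWC-3'

Standard pairs A↔T, G↔C; ambiguity codes pair R↔Y, M↔K, W↔W, S↔S, B↔V, D↔H, N↔N. Complement (CWTMNGTTTGGTTAKYCCSCCAVBAGHCVAACTYC), then reverse for 5'→3'.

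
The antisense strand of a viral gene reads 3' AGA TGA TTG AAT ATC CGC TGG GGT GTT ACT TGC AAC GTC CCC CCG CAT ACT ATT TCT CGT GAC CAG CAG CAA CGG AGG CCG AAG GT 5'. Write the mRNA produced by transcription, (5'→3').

Reading the template 3'→5' as shown, RNA polymerase pairs each base (A→U, T→A, G↔C) to build mRNA 5'→3' directly.

5'-UCUACUAACUUAUAGGCGACCCCACAAUGAACGUUGCAGGGGGGCGUAUGAUAAAGAGCACUGGUCGUCGUUGCCUCCGGCUUCCA-3'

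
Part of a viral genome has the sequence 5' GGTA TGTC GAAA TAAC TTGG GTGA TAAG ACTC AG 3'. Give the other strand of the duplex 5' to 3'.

5'-CTGAGTCTTATCACCCAAGTTATTTCGACATACC-3'

Pairing A↔T and G↔C gives CCATACAGCTTTATTGAACCCACTATTCTGAGTC, running 3'→5'. Reverse for the 5'→3' convention.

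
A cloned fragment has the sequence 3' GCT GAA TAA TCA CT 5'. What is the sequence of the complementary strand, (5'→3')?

The strand is given 3'→5', so its complement runs 5'→3' in the same left-to-right order: pair each base A↔T, G↔C.

5′-CGACTTATTAGTGA-3′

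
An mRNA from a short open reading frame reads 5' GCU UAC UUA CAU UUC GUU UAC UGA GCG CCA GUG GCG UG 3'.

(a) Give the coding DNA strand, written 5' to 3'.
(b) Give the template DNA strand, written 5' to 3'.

(a) The coding strand matches the mRNA with U→T.
(b) The template strand is the reverse complement of the coding strand.

(a) 5'-GCTTACTTACATTTCGTTTACTGAGCGCCAGTGGCGTG-3'
(b) 5'-CACGCCACTGGCGCTCAGTAAACGAAATGTAAGTAAGC-3'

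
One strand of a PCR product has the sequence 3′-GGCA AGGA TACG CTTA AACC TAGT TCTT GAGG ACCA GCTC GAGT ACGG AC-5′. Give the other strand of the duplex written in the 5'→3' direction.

The strand is given 3'→5', so its complement runs 5'→3' in the same left-to-right order: pair each base A↔T, G↔C.

5'-CCGTTCCTATGCGAATTTGGATCAAGAACTCCTGGTCGAGCTCATGCCTG-3'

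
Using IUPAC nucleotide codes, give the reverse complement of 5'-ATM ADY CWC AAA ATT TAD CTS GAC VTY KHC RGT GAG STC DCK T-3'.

5'-AMGHGASCTCACYGDMRABGTCSAGHTAAATTTTGWGRHTKAT-3'

Standard pairs A↔T, G↔C; ambiguity codes pair R↔Y, M↔K, W↔W, S↔S, D↔H, V↔B. Complement (TAKTHRGWGTTTTAAATHGASCTGBARMDGYCACTCSAGHGMA), then reverse for 5'→3'.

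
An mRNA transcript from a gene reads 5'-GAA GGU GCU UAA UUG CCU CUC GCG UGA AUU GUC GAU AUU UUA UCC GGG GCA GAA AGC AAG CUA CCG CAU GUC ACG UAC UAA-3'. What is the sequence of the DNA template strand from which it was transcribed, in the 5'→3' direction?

Replace U with T to get the coding DNA strand: GAAGGTGCTTAATTGCCTCTCGCGTGAATTGTCGATATTTTATCCGGGGCAGAAAGCAAGCTACCGCATGTCACGTACTAA. The template strand is its reverse complement (complement CTTCCACGAATTAACGGAGAGCGCACTTAACAGCTATAAAATAGGCCCCGTCTTTCGTTCGATGGCGTACAGTGCATGATT, then reverse).

5'-TTAGTACGTGACATGCGGTAGCTTGCTTTCTGCCCCGGATAAAATATCGACAATTCACGCGAGAGGCAATTAAGCACCTTC-3'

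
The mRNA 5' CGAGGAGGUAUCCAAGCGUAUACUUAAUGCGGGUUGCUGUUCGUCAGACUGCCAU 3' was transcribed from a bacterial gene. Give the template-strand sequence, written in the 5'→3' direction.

5′-ATGGCAGTCTGACGAACAGCAACCCGCATTAAGTATACGCTTGGATACCTCCTCG-3′

Replace U with T to get the coding DNA strand: CGAGGAGGTATCCAAGCGTATACTTAATGCGGGTTGCTGTTCGTCAGACTGCCAT. The template strand is its reverse complement (complement GCTCCTCCATAGGTTCGCATATGAATTACGCCCAACGACAAGCAGTCTGACGGTA, then reverse).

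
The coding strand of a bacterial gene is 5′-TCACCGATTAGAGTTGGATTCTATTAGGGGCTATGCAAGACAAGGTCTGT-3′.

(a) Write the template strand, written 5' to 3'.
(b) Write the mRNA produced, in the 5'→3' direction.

(a) 5'-ACAGACCTTGTCTTGCATAGCCCCTAATAGAATCCAACTCTAATCGGTGA-3'
(b) 5'-UCACCGAUUAGAGUUGGAUUCUAUUAGGGGCUAUGCAAGACAAGGUCUGU-3'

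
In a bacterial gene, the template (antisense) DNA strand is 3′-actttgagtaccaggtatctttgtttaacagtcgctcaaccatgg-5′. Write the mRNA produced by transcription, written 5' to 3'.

5'-UGAAACUCAUGGUCCAUAGAAACAAAUUGUCAGCGAGUUGGUACC-3'

Reading the template 3'→5' as shown, RNA polymerase pairs each base (A→U, T→A, G↔C) to build mRNA 5'→3' directly.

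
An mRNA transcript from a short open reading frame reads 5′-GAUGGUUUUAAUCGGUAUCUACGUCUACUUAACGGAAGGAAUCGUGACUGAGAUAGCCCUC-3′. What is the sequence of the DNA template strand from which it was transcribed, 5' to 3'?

5'-GAGGGCTATCTCAGTCACGATTCCTTCCGTTAAGTAGACGTAGATACCGATTAAAACCATC-3'

Replace U with T to get the coding DNA strand: GATGGTTTTAATCGGTATCTACGTCTACTTAACGGAAGGAATCGTGACTGAGATAGCCCTC. The template strand is its reverse complement (complement CTACCAAAATTAGCCATAGATGCAGATGAATTGCCTTCCTTAGCACTGACTCTATCGGGAG, then reverse).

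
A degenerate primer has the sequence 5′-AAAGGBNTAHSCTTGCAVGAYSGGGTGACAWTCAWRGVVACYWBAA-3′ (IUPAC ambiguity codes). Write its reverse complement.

5'-TTVWRGTBBCYWTGAWTGTCACCCSRTCBTGCAAGSDTANVCCTTT-3'

Standard pairs A↔T, G↔C; ambiguity codes pair R↔Y, W↔W, S↔S, B↔V, H↔D, N↔N. Complement (TTTCCVNATDSGAACGTBCTRSCCCACTGTWAGTWYCBBTGRWVTT), then reverse for 5'→3'.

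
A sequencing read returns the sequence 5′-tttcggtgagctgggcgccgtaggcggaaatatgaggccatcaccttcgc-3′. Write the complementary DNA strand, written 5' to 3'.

5'-GCGAAGGTGATGGCCTCATATTTCCGCCTACGGCGCCCAGCTCACCGAAA-3'

The complement of TTTCGGTGAGCTGGGCGCCGTAGGCGGAAATATGAGGCCATCACCTTCGC is AAAGCCACTCGACCCGCGGCATCCGCCTTTATACTCCGGTAGTGGAAGCG (A↔T, G↔C). DNA strands are antiparallel, so the complementary strand runs 3'→5'; reversing gives the 5'→3' form.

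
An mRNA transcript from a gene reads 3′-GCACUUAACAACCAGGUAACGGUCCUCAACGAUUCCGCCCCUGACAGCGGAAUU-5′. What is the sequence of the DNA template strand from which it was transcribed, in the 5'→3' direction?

Written 5'→3' the mRNA is UUAAGGCGACAGUCCCCGCCUUAGCAACUCCUGGCAAUGGACCAACAAUUCACG, so the coding DNA strand is TTAAGGCGACAGTCCCCGCCTTAGCAACTCCTGGCAATGGACCAACAATTCACG. The template is its reverse complement.

5'-CGTGAATTGTTGGTCCATTGCCAGGAGTTGCTAAGGCGGGGACTGTCGCCTTAA-3'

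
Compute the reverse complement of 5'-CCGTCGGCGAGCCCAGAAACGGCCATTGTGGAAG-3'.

Complement each base (A↔T, G↔C): GGCAGCCGCTCGGGTCTTTGCCGGTAACACCTTC. Then reverse.

5'-CTTCCACAATGGCCGTTTCTGGGCTCGCCGACGG-3'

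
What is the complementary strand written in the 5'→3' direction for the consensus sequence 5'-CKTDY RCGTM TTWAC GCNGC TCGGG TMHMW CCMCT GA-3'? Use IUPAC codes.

5'-TCAGKGGWKDKACCCGAGCNGCGTWAAKACGYRHAMG-3'

Standard pairs A↔T, G↔C; ambiguity codes pair R↔Y, M↔K, W↔W, D↔H, N↔N. Complement (GMAHRYGCAKAAWTGCGNCGAGCCCAKDKWGGKGACT), then reverse for 5'→3'.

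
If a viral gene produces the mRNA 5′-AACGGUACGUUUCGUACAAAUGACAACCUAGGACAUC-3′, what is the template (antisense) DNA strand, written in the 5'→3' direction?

Replace U with T to get the coding DNA strand: AACGGTACGTTTCGTACAAATGACAACCTAGGACATC. The template strand is its reverse complement (complement TTGCCATGCAAAGCATGTTTACTGTTGGATCCTGTAG, then reverse).

5'-GATGTCCTAGGTTGTCATTTGTACGAAACGTACCGTT-3'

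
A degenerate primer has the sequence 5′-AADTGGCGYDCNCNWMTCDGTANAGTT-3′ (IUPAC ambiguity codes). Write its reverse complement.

5′-AACTNTACHGAKWNGNGHRCGCCAHTT-3′

Standard pairs A↔T, G↔C; ambiguity codes pair Y↔R, M↔K, W↔W, D↔H, N↔N. Complement (TTHACCGCRHGNGNWKAGHCATNTCAA), then reverse for 5'→3'.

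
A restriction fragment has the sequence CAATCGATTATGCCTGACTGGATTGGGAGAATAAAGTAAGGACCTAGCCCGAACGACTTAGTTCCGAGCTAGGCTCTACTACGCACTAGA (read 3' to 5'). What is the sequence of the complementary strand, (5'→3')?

5'-GTTAGCTAATACGGACTGACCTAACCCTCTTATTTCATTCCTGGATCGGGCTTGCTGAATCAAGGCTCGATCCGAGATGATGCGTGATCT-3'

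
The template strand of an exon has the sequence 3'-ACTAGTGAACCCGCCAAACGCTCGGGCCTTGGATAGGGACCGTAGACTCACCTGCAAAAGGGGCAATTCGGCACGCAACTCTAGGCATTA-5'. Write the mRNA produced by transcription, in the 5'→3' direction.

5′-UGAUCACUUGGGCGGUUUGCGAGCCCGGAACCUAUCCCUGGCAUCUGAGUGGACGUUUUCCCCGUUAAGCCGUGCGUUGAGAUCCGUAAU-3′

Reading the template 3'→5' as shown, RNA polymerase pairs each base (A→U, T→A, G↔C) to build mRNA 5'→3' directly.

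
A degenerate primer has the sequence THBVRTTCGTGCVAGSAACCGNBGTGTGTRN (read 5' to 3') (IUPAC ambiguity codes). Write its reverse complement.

5′-NYACACACVNCGGTTSCTBGCACGAAYBVDA-3′

Standard pairs A↔T, G↔C; ambiguity codes pair R↔Y, S↔S, B↔V, H↔D, N↔N. Complement (ADVBYAAGCACGBTCSTTGGCNVCACACAYN), then reverse for 5'→3'.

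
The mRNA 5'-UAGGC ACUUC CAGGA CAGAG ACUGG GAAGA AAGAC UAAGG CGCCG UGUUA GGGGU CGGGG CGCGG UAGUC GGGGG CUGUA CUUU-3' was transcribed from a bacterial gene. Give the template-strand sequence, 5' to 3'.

Replace U with T to get the coding DNA strand: TAGGCACTTCCAGGACAGAGACTGGGAAGAAAGACTAAGGCGCCGTGTTAGGGGTCGGGGCGCGGTAGTCGGGGGCTGTACTTT. The template strand is its reverse complement (complement ATCCGTGAAGGTCCTGTCTCTGACCCTTCTTTCTGATTCCGCGGCACAATCCCCAGCCCCGCGCCATCAGCCCCCGACATGAAA, then reverse).

5'-AAAGTACAGCCCCCGACTACCGCGCCCCGACCCCTAACACGGCGCCTTAGTCTTTCTTCCCAGTCTCTGTCCTGGAAGTGCCTA-3'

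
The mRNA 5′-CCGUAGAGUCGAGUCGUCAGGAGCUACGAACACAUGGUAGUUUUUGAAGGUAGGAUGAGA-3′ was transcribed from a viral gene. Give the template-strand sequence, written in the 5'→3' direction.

5'-TCTCATCCTACCTTCAAAAACTACCATGTGTTCGTAGCTCCTGACGACTCGACTCTACGG-3'

Replace U with T to get the coding DNA strand: CCGTAGAGTCGAGTCGTCAGGAGCTACGAACACATGGTAGTTTTTGAAGGTAGGATGAGA. The template strand is its reverse complement (complement GGCATCTCAGCTCAGCAGTCCTCGATGCTTGTGTACCATCAAAAACTTCCATCCTACTCT, then reverse).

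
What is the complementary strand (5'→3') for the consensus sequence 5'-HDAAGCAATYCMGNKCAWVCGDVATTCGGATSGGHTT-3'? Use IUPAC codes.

5'-AADCCSATCCGAATBHCGBWTGMNCKGRATTGCTTHD-3'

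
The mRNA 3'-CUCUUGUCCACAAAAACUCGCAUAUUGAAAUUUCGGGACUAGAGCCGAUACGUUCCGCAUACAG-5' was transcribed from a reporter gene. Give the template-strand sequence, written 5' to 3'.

5'-GAGAACAGGTGTTTTTGAGCGTATAACTTTAAAGCCCTGATCTCGGCTATGCAAGGCGTATGTC-3'

Written 5'→3' the mRNA is GACAUACGCCUUGCAUAGCCGAGAUCAGGGCUUUAAAGUUAUACGCUCAAAAACACCUGUUCUC, so the coding DNA strand is GACATACGCCTTGCATAGCCGAGATCAGGGCTTTAAAGTTATACGCTCAAAAACACCTGTTCTC. The template is its reverse complement.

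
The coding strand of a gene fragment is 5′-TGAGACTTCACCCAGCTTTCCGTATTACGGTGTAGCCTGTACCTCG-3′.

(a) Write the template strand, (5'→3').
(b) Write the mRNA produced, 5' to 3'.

(a) The template strand is the reverse complement of the coding strand: complement ACTCTGAAGTGGGTCGAAAGGCATAATGCCACATCGGACATGGAGC, then reverse.
(b) mRNA matches the coding strand with T→U.

(a) 5′-CGAGGTACAGGCTACACCGTAATACGGAAAGCTGGGTGAAGTCTCA-3′
(b) 5′-UGAGACUUCACCCAGCUUUCCGUAUUACGGUGUAGCCUGUACCUCG-3′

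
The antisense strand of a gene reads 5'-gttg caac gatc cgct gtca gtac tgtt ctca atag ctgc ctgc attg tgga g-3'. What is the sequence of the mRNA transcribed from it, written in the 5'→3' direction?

The mRNA has the sequence of the coding strand (reverse complement of the template) with T→U. Reverse complement of GTTGCAACGATCCGCTGTCAGTACTGTTCTCAATAGCTGCCTGCATTGTGGAG is CTCCACAATGCAGGCAGCTATTGAGAACAGTACTGACAGCGGATCGTTGCAAC; then T→U.

5'-CUCCACAAUGCAGGCAGCUAUUGAGAACAGUACUGACAGCGGAUCGUUGCAAC-3'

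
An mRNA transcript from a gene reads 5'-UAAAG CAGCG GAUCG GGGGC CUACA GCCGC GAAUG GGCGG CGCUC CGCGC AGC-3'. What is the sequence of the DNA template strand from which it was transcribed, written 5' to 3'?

5′-GCTGCGCGGAGCGCCGCCCATTCGCGGCTGTAGGCCCCCGATCCGCTGCTTTA-3′

Replace U with T to get the coding DNA strand: TAAAGCAGCGGATCGGGGGCCTACAGCCGCGAATGGGCGGCGCTCCGCGCAGC. The template strand is its reverse complement (complement ATTTCGTCGCCTAGCCCCCGGATGTCGGCGCTTACCCGCCGCGAGGCGCGTCG, then reverse).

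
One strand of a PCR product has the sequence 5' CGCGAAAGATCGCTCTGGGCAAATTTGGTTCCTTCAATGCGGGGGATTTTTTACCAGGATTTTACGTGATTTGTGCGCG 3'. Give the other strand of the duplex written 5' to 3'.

The complement of CGCGAAAGATCGCTCTGGGCAAATTTGGTTCCTTCAATGCGGGGGATTTTTTACCAGGATTTTACGTGATTTGTGCGCG is GCGCTTTCTAGCGAGACCCGTTTAAACCAAGGAAGTTACGCCCCCTAAAAAATGGTCCTAAAATGCACTAAACACGCGC (A↔T, G↔C). DNA strands are antiparallel, so the complementary strand runs 3'→5'; reversing gives the 5'→3' form.

5'-CGCGCACAAATCACGTAAAATCCTGGTAAAAAATCCCCCGCATTGAAGGAACCAAATTTGCCCAGAGCGATCTTTCGCG-3'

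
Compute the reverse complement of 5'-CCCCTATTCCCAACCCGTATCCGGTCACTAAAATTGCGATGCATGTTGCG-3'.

5'-CGCAACATGCATCGCAATTTTAGTGACCGGATACGGGTTGGGAATAGGGG-3'

Reading the sequence 3'→5' and pairing each base (A↔T, G↔C) gives the reverse complement directly.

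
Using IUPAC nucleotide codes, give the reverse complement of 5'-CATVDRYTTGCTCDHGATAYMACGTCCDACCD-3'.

Standard pairs A↔T, G↔C; ambiguity codes pair R↔Y, M↔K, D↔H, V↔B. Complement (GTABHYRAACGAGHDCTATRKTGCAGGHTGGH), then reverse for 5'→3'.

5'-HGGTHGGACGTKRTATCDHGAGCAARYHBATG-3'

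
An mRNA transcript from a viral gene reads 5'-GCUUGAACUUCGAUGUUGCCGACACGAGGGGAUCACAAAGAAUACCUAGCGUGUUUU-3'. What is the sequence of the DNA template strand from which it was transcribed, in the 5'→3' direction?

Replace U with T to get the coding DNA strand: GCTTGAACTTCGATGTTGCCGACACGAGGGGATCACAAAGAATACCTAGCGTGTTTT. The template strand is its reverse complement (complement CGAACTTGAAGCTACAACGGCTGTGCTCCCCTAGTGTTTCTTATGGATCGCACAAAA, then reverse).

5'-AAAACACGCTAGGTATTCTTTGTGATCCCCTCGTGTCGGCAACATCGAAGTTCAAGC-3'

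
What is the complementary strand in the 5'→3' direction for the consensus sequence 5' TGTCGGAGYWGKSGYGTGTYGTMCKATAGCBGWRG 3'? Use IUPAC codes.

Standard pairs A↔T, G↔C; ambiguity codes pair R↔Y, M↔K, W↔W, S↔S, B↔V. Complement (ACAGCCTCRWCMSCRCACARCAKGMTATCGVCWYC), then reverse for 5'→3'.

5'-CYWCVGCTATMGKACRACACRCSMCWRCTCCGACA-3'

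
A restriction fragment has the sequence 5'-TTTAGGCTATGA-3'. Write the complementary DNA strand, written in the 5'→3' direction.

The complement of TTTAGGCTATGA is AAATCCGATACT (A↔T, G↔C). DNA strands are antiparallel, so the complementary strand runs 3'→5'; reversing gives the 5'→3' form.

5'-TCATAGCCTAAA-3'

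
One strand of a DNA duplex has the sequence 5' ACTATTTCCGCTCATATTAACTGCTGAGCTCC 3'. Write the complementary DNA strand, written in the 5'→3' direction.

5′-GGAGCTCAGCAGTTAATATGAGCGGAAATAGT-3′

The complement of ACTATTTCCGCTCATATTAACTGCTGAGCTCC is TGATAAAGGCGAGTATAATTGACGACTCGAGG (A↔T, G↔C). DNA strands are antiparallel, so the complementary strand runs 3'→5'; reversing gives the 5'→3' form.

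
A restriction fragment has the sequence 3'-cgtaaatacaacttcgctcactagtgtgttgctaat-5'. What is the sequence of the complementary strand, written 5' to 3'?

The strand is given 3'→5', so its complement runs 5'→3' in the same left-to-right order: pair each base A↔T, G↔C.

5′-GCATTTATGTTGAAGCGAGTGATCACACAACGATTA-3′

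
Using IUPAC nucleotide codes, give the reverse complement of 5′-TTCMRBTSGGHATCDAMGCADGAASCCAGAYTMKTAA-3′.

5'-TTAMKARTCTGGSTTCHTGCKTHGATDCCSAVYKGAA-3'

Standard pairs A↔T, G↔C; ambiguity codes pair R↔Y, M↔K, S↔S, B↔V, D↔H. Complement (AAGKYVASCCDTAGHTKCGTHCTTSGGTCTRAKMATT), then reverse for 5'→3'.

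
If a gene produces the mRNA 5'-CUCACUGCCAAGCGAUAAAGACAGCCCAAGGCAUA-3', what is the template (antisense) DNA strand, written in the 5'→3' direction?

Replace U with T to get the coding DNA strand: CTCACTGCCAAGCGATAAAGACAGCCCAAGGCATA. The template strand is its reverse complement (complement GAGTGACGGTTCGCTATTTCTGTCGGGTTCCGTAT, then reverse).

5'-TATGCCTTGGGCTGTCTTTATCGCTTGGCAGTGAG-3'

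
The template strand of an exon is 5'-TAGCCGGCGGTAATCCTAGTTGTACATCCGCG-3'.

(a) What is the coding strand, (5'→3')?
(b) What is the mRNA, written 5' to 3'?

(a) 5'-CGCGGATGTACAACTAGGATTACCGCCGGCTA-3'
(b) 5'-CGCGGAUGUACAACUAGGAUUACCGCCGGCUA-3'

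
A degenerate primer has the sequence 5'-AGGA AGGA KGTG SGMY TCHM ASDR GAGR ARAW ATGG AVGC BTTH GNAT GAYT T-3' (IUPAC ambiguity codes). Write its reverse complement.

Standard pairs A↔T, G↔C; ambiguity codes pair R↔Y, M↔K, W↔W, S↔S, B↔V, D↔H, N↔N. Complement (TCCTTCCTMCACSCKRAGDKTSHYCTCYTYTWTACCTBCGVAADCNTACTRAA), then reverse for 5'→3'.

5′-AARTCATNCDAAVGCBTCCATWTYTYCTCYHSTKDGARKCSCACMTCCTTCCT-3′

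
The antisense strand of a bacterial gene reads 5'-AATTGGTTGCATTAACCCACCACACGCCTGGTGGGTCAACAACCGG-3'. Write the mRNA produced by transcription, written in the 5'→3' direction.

RNA polymerase reads the template 3'→5' and synthesizes mRNA 5'→3' by base-pairing (A→U, T→A, G↔C). The complement of the template is TTAACCAACGTAATTGGGTGGTGTGCGGACCACCCAGTTGTTGGCC; antiparallel, so 5'→3' the coding strand is CCGGTTGTTGACCCACCAGGCGTGTGGTGGGTTAATGCAACCAATT. Replace T with U for the mRNA.

5'-CCGGUUGUUGACCCACCAGGCGUGUGGUGGGUUAAUGCAACCAAUU-3'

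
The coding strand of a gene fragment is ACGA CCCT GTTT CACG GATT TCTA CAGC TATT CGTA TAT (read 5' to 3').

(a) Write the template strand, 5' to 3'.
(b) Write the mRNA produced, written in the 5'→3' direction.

(a) 5′-ATATACGAATAGCTGTAGAAATCCGTGAAACAGGGTCGT-3′
(b) 5'-ACGACCCUGUUUCACGGAUUUCUACAGCUAUUCGUAUAU-3'

(a) The template strand is the reverse complement of the coding strand: complement TGCTGGGACAAAGTGCCTAAAGATGTCGATAAGCATATA, then reverse.
(b) mRNA matches the coding strand with T→U.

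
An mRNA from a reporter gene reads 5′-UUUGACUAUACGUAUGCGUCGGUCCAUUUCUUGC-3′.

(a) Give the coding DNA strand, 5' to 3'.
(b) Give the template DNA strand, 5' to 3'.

(a) 5'-TTTGACTATACGTATGCGTCGGTCCATTTCTTGC-3'
(b) 5'-GCAAGAAATGGACCGACGCATACGTATAGTCAAA-3'

(a) The coding strand matches the mRNA with U→T.
(b) The template strand is the reverse complement of the coding strand.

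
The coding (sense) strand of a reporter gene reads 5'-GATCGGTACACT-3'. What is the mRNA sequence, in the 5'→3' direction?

5'-GAUCGGUACACU-3'

mRNA has the coding-strand sequence with U in place of T.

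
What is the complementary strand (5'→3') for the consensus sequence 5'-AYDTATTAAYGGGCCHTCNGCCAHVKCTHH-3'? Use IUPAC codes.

Standard pairs A↔T, G↔C; ambiguity codes pair Y↔R, K↔M, D↔H, V↔B, N↔N. Complement (TRHATAATTRCCCGGDAGNCGGTDBMGADD), then reverse for 5'→3'.

5'-DDAGMBDTGGCNGADGGCCCRTTAATAHRT-3'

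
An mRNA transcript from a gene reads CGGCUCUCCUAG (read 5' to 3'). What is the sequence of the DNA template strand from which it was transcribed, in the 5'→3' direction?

Replace U with T to get the coding DNA strand: CGGCTCTCCTAG. The template strand is its reverse complement (complement GCCGAGAGGATC, then reverse).

5'-CTAGGAGAGCCG-3'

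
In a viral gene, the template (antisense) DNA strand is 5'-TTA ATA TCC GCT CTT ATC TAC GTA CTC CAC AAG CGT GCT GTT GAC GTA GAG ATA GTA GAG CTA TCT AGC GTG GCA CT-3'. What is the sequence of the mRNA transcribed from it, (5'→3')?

The mRNA has the sequence of the coding strand (reverse complement of the template) with T→U. Reverse complement of TTAATATCCGCTCTTATCTACGTACTCCACAAGCGTGCTGTTGACGTAGAGATAGTAGAGCTATCTAGCGTGGCACT is AGTGCCACGCTAGATAGCTCTACTATCTCTACGTCAACAGCACGCTTGTGGAGTACGTAGATAAGAGCGGATATTAA; then T→U.

5'-AGUGCCACGCUAGAUAGCUCUACUAUCUCUACGUCAACAGCACGCUUGUGGAGUACGUAGAUAAGAGCGGAUAUUAA-3'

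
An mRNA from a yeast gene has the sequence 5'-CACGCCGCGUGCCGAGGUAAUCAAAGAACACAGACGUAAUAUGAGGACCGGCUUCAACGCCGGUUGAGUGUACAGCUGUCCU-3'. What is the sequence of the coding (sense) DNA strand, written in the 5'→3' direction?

5'-CACGCCGCGTGCCGAGGTAATCAAAGAACACAGACGTAATATGAGGACCGGCTTCAACGCCGGTTGAGTGTACAGCTGTCCT-3'

The coding DNA strand has the same 5'→3' sequence as the mRNA with U replaced by T.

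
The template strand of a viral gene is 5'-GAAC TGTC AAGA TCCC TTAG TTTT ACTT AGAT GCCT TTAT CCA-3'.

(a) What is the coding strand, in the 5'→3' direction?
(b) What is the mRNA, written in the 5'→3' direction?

(a) The coding strand is the reverse complement of the template: complement CTTGACAGTTCTAGGGAATCAAAATGAATCTACGGAAATAGGT, then reverse.
(b) mRNA has the coding-strand sequence with T→U.

(a) 5'-TGGATAAAGGCATCTAAGTAAAACTAAGGGATCTTGACAGTTC-3'
(b) 5'-UGGAUAAAGGCAUCUAAGUAAAACUAAGGGAUCUUGACAGUUC-3'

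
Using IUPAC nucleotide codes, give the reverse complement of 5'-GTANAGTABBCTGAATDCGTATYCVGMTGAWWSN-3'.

5'-NSWWTCAKCBGRATACGHATTCAGVVTACTNTAC-3'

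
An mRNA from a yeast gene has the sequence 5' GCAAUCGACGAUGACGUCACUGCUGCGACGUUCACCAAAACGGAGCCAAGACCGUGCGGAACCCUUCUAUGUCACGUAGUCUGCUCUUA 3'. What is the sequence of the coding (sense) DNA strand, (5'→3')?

5'-GCAATCGACGATGACGTCACTGCTGCGACGTTCACCAAAACGGAGCCAAGACCGTGCGGAACCCTTCTATGTCACGTAGTCTGCTCTTA-3'

The coding DNA strand has the same 5'→3' sequence as the mRNA with U replaced by T.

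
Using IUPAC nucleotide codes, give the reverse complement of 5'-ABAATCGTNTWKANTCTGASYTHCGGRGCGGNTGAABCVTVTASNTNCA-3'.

5'-TGNANSTABABGVTTCANCCGCYCCGDARSTCAGANTMWANACGATTVT-3'

Standard pairs A↔T, G↔C; ambiguity codes pair R↔Y, K↔M, W↔W, S↔S, B↔V, H↔D, N↔N. Complement (TVTTAGCANAWMTNAGACTSRADGCCYCGCCNACTTVGBABATSNANGT), then reverse for 5'→3'.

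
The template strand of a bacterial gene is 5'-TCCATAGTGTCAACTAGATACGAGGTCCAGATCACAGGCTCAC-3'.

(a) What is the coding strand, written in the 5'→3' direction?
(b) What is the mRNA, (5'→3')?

(a) 5'-GTGAGCCTGTGATCTGGACCTCGTATCTAGTTGACACTATGGA-3'
(b) 5'-GUGAGCCUGUGAUCUGGACCUCGUAUCUAGUUGACACUAUGGA-3'

(a) The coding strand is the reverse complement of the template: complement AGGTATCACAGTTGATCTATGCTCCAGGTCTAGTGTCCGAGTG, then reverse.
(b) mRNA has the coding-strand sequence with T→U.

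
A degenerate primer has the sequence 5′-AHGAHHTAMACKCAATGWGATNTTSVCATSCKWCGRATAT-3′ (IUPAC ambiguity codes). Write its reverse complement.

5'-ATATYCGWMGSATGBSAANATCWCATTGMGTKTADDTCDT-3'

Standard pairs A↔T, G↔C; ambiguity codes pair R↔Y, M↔K, W↔W, S↔S, H↔D, V↔B, N↔N. Complement (TDCTDDATKTGMGTTACWCTANAASBGTASGMWGCYTATA), then reverse for 5'→3'.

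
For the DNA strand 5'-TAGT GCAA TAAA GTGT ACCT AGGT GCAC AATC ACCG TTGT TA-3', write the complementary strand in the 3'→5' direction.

Base-pairing A↔T, G↔C gives the complement. The complementary strand is antiparallel, so paired with a 5'→3' strand it runs 3'→5'.

3'-ATCACGTTATTTCACATGGATCCACGTGTTAGTGGCAACAAT-5'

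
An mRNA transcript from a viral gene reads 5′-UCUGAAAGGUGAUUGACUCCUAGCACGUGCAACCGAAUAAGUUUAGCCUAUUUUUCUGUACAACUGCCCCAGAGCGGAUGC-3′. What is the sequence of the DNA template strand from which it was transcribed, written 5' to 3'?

Replace U with T to get the coding DNA strand: TCTGAAAGGTGATTGACTCCTAGCACGTGCAACCGAATAAGTTTAGCCTATTTTTCTGTACAACTGCCCCAGAGCGGATGC. The template strand is its reverse complement (complement AGACTTTCCACTAACTGAGGATCGTGCACGTTGGCTTATTCAAATCGGATAAAAAGACATGTTGACGGGGTCTCGCCTACG, then reverse).

5'-GCATCCGCTCTGGGGCAGTTGTACAGAAAAATAGGCTAAACTTATTCGGTTGCACGTGCTAGGAGTCAATCACCTTTCAGA-3'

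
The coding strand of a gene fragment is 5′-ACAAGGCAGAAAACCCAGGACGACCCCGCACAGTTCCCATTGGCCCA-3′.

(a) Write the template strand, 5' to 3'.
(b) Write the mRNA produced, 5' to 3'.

(a) 5'-TGGGCCAATGGGAACTGTGCGGGGTCGTCCTGGGTTTTCTGCCTTGT-3'
(b) 5′-ACAAGGCAGAAAACCCAGGACGACCCCGCACAGUUCCCAUUGGCCCA-3′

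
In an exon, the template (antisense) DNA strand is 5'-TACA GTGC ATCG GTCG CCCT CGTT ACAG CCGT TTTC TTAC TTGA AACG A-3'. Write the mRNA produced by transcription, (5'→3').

The mRNA has the sequence of the coding strand (reverse complement of the template) with T→U. Reverse complement of TACAGTGCATCGGTCGCCCTCGTTACAGCCGTTTTCTTACTTGAAACGA is TCGTTTCAAGTAAGAAAACGGCTGTAACGAGGGCGACCGATGCACTGTA; then T→U.

5'-UCGUUUCAAGUAAGAAAACGGCUGUAACGAGGGCGACCGAUGCACUGUA-3'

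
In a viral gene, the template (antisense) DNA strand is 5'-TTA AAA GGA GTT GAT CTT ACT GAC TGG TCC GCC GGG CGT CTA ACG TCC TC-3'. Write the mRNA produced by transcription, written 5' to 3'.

5'-GAGGACGUUAGACGCCCGGCGGACCAGUCAGUAAGAUCAACUCCUUUUAA-3'

The mRNA has the sequence of the coding strand (reverse complement of the template) with T→U. Reverse complement of TTAAAAGGAGTTGATCTTACTGACTGGTCCGCCGGGCGTCTAACGTCCTC is GAGGACGTTAGACGCCCGGCGGACCAGTCAGTAAGATCAACTCCTTTTAA; then T→U.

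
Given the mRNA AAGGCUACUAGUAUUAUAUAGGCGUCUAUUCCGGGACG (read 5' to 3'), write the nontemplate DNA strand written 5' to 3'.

The coding DNA strand has the same 5'→3' sequence as the mRNA with U replaced by T.

5′-AAGGCTACTAGTATTATATAGGCGTCTATTCCGGGACG-3′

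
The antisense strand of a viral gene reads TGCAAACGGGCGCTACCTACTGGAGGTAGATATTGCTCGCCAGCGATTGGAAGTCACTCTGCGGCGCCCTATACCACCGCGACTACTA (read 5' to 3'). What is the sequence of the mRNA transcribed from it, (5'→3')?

5'-UAGUAGUCGCGGUGGUAUAGGGCGCCGCAGAGUGACUUCCAAUCGCUGGCGAGCAAUAUCUACCUCCAGUAGGUAGCGCCCGUUUGCA-3'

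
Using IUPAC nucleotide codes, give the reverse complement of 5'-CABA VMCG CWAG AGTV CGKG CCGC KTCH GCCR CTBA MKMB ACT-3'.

5'-AGTVKMKTVAGYGGCDGAMGCGGCMCGBACTCTWGCGKBTVTG-3'

Standard pairs A↔T, G↔C; ambiguity codes pair R↔Y, M↔K, W↔W, B↔V, H↔D. Complement (GTVTBKGCGWTCTCABGCMCGGCGMAGDCGGYGAVTKMKVTGA), then reverse for 5'→3'.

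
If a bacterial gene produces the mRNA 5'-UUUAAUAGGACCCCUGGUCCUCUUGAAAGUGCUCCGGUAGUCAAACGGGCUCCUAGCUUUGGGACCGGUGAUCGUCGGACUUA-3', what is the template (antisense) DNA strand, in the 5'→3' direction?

5'-TAAGTCCGACGATCACCGGTCCCAAAGCTAGGAGCCCGTTTGACTACCGGAGCACTTTCAAGAGGACCAGGGGTCCTATTAAA-3'

Replace U with T to get the coding DNA strand: TTTAATAGGACCCCTGGTCCTCTTGAAAGTGCTCCGGTAGTCAAACGGGCTCCTAGCTTTGGGACCGGTGATCGTCGGACTTA. The template strand is its reverse complement (complement AAATTATCCTGGGGACCAGGAGAACTTTCACGAGGCCATCAGTTTGCCCGAGGATCGAAACCCTGGCCACTAGCAGCCTGAAT, then reverse).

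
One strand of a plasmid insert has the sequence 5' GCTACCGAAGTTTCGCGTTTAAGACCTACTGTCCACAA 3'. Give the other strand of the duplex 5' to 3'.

5'-TTGTGGACAGTAGGTCTTAAACGCGAAACTTCGGTAGC-3'

Pairing A↔T and G↔C gives CGATGGCTTCAAAGCGCAAATTCTGGATGACAGGTGTT, running 3'→5'. Reverse for the 5'→3' convention.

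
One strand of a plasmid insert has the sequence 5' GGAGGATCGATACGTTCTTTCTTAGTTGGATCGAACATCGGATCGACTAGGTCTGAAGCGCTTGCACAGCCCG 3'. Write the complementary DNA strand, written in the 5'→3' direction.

The complement of GGAGGATCGATACGTTCTTTCTTAGTTGGATCGAACATCGGATCGACTAGGTCTGAAGCGCTTGCACAGCCCG is CCTCCTAGCTATGCAAGAAAGAATCAACCTAGCTTGTAGCCTAGCTGATCCAGACTTCGCGAACGTGTCGGGC (A↔T, G↔C). DNA strands are antiparallel, so the complementary strand runs 3'→5'; reversing gives the 5'→3' form.

5'-CGGGCTGTGCAAGCGCTTCAGACCTAGTCGATCCGATGTTCGATCCAACTAAGAAAGAACGTATCGATCCTCC-3'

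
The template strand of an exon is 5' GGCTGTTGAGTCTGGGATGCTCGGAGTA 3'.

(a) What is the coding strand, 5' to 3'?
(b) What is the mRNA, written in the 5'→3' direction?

(a) The coding strand is the reverse complement of the template: complement CCGACAACTCAGACCCTACGAGCCTCAT, then reverse.
(b) mRNA has the coding-strand sequence with T→U.

(a) 5′-TACTCCGAGCATCCCAGACTCAACAGCC-3′
(b) 5'-UACUCCGAGCAUCCCAGACUCAACAGCC-3'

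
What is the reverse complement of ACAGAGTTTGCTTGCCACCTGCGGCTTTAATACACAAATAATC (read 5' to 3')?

5′-GATTATTTGTGTATTAAAGCCGCAGGTGGCAAGCAAACTCTGT-3′

Reading the sequence 3'→5' and pairing each base (A↔T, G↔C) gives the reverse complement directly.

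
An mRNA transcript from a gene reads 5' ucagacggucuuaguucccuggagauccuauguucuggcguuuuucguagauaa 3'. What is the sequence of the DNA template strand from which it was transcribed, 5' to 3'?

Replace U with T to get the coding DNA strand: TCAGACGGTCTTAGTTCCCTGGAGATCCTATGTTCTGGCGTTTTTCGTAGATAA. The template strand is its reverse complement (complement AGTCTGCCAGAATCAAGGGACCTCTAGGATACAAGACCGCAAAAAGCATCTATT, then reverse).

5'-TTATCTACGAAAAACGCCAGAACATAGGATCTCCAGGGAACTAAGACCGTCTGA-3'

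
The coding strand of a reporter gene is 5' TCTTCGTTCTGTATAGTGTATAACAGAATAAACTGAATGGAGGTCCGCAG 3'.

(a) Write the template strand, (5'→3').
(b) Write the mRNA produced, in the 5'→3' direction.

(a) The template strand is the reverse complement of the coding strand: complement AGAAGCAAGACATATCACATATTGTCTTATTTGACTTACCTCCAGGCGTC, then reverse.
(b) mRNA matches the coding strand with T→U.

(a) 5′-CTGCGGACCTCCATTCAGTTTATTCTGTTATACACTATACAGAACGAAGA-3′
(b) 5'-UCUUCGUUCUGUAUAGUGUAUAACAGAAUAAACUGAAUGGAGGUCCGCAG-3'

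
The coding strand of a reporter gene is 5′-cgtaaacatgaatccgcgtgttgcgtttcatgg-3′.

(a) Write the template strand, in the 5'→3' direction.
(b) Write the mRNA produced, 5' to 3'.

(a) 5'-CCATGAAACGCAACACGCGGATTCATGTTTACG-3'
(b) 5'-CGUAAACAUGAAUCCGCGUGUUGCGUUUCAUGG-3'

(a) The template strand is the reverse complement of the coding strand: complement GCATTTGTACTTAGGCGCACAACGCAAAGTACC, then reverse.
(b) mRNA matches the coding strand with T→U.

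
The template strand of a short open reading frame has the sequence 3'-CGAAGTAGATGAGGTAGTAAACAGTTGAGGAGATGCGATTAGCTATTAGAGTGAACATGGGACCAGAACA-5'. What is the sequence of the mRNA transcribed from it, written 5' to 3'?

5'-GCUUCAUCUACUCCAUCAUUUGUCAACUCCUCUACGCUAAUCGAUAAUCUCACUUGUACCCUGGUCUUGU-3'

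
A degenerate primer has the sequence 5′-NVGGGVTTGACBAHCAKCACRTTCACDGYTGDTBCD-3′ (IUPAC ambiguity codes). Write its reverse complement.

5'-HGVAHCARCHGTGAAYGTGMTGDTVGTCAABCCCBN-3'

Standard pairs A↔T, G↔C; ambiguity codes pair R↔Y, K↔M, B↔V, D↔H, N↔N. Complement (NBCCCBAACTGVTDGTMGTGYAAGTGHCRACHAVGH), then reverse for 5'→3'.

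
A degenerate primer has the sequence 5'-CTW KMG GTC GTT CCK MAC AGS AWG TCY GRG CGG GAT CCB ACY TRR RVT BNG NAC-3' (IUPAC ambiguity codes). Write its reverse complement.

Standard pairs A↔T, G↔C; ambiguity codes pair R↔Y, M↔K, W↔W, S↔S, B↔V, N↔N. Complement (GAWMKCCAGCAAGGMKTGTCSTWCAGRCYCGCCCTAGGVTGRAYYYBAVNCNTG), then reverse for 5'→3'.

5'-GTNCNVABYYYARGTVGGATCCCGCYCRGACWTSCTGTKMGGAACGACCKMWAG-3'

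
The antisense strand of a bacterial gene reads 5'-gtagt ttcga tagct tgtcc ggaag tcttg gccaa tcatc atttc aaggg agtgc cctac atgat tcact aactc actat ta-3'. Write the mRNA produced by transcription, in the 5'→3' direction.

The mRNA has the sequence of the coding strand (reverse complement of the template) with T→U. Reverse complement of GTAGTTTCGATAGCTTGTCCGGAAGTCTTGGCCAATCATCATTTCAAGGGAGTGCCCTACATGATTCACTAACTCACTATTA is TAATAGTGAGTTAGTGAATCATGTAGGGCACTCCCTTGAAATGATGATTGGCCAAGACTTCCGGACAAGCTATCGAAACTAC; then T→U.

5'-UAAUAGUGAGUUAGUGAAUCAUGUAGGGCACUCCCUUGAAAUGAUGAUUGGCCAAGACUUCCGGACAAGCUAUCGAAACUAC-3'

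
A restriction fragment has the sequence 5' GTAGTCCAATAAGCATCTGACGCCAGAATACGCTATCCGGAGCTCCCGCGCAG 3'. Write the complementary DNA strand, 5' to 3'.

The complement of GTAGTCCAATAAGCATCTGACGCCAGAATACGCTATCCGGAGCTCCCGCGCAG is CATCAGGTTATTCGTAGACTGCGGTCTTATGCGATAGGCCTCGAGGGCGCGTC (A↔T, G↔C). DNA strands are antiparallel, so the complementary strand runs 3'→5'; reversing gives the 5'→3' form.

5'-CTGCGCGGGAGCTCCGGATAGCGTATTCTGGCGTCAGATGCTTATTGGACTAC-3'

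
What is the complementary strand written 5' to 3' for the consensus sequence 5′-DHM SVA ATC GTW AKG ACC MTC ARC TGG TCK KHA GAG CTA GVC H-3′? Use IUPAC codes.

Standard pairs A↔T, G↔C; ambiguity codes pair R↔Y, M↔K, W↔W, S↔S, D↔H, V↔B. Complement (HDKSBTTAGCAWTMCTGGKAGTYGACCAGMMDTCTCGATCBGD), then reverse for 5'→3'.

5'-DGBCTAGCTCTDMMGACCAGYTGAKGGTCMTWACGATTBSKDH-3'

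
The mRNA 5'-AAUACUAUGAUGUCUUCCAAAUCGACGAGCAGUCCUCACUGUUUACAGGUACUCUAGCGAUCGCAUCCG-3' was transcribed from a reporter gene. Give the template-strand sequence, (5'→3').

5'-CGGATGCGATCGCTAGAGTACCTGTAAACAGTGAGGACTGCTCGTCGATTTGGAAGACATCATAGTATT-3'

Replace U with T to get the coding DNA strand: AATACTATGATGTCTTCCAAATCGACGAGCAGTCCTCACTGTTTACAGGTACTCTAGCGATCGCATCCG. The template strand is its reverse complement (complement TTATGATACTACAGAAGGTTTAGCTGCTCGTCAGGAGTGACAAATGTCCATGAGATCGCTAGCGTAGGC, then reverse).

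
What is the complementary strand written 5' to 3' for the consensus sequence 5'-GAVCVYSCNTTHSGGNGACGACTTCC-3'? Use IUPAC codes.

5'-GGAAGTCGTCNCCSDAANGSRBGBTC-3'

Standard pairs A↔T, G↔C; ambiguity codes pair Y↔R, S↔S, H↔D, V↔B, N↔N. Complement (CTBGBRSGNAADSCCNCTGCTGAAGG), then reverse for 5'→3'.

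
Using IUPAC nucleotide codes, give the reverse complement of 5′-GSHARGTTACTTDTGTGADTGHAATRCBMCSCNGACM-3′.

Standard pairs A↔T, G↔C; ambiguity codes pair R↔Y, M↔K, S↔S, B↔V, D↔H, N↔N. Complement (CSDTYCAATGAAHACACTHACDTTAYGVKGSGNCTGK), then reverse for 5'→3'.

5'-KGTCNGSGKVGYATTDCAHTCACAHAAGTAACYTDSC-3'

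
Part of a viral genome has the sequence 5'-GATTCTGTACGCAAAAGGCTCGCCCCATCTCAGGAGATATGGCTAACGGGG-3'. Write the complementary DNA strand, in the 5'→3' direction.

Pairing A↔T and G↔C gives CTAAGACATGCGTTTTCCGAGCGGGGTAGAGTCCTCTATACCGATTGCCCC, running 3'→5'. Reverse for the 5'→3' convention.

5'-CCCCGTTAGCCATATCTCCTGAGATGGGGCGAGCCTTTTGCGTACAGAATC-3'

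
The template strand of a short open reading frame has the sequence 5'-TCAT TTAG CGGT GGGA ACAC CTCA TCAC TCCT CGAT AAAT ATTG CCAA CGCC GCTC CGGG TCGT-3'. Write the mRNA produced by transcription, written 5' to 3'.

5′-ACGACCCGGAGCGGCGUUGGCAAUAUUUAUCGAGGAGUGAUGAGGUGUUCCCACCGCUAAAUGA-3′

RNA polymerase reads the template 3'→5' and synthesizes mRNA 5'→3' by base-pairing (A→U, T→A, G↔C). The complement of the template is AGTAAATCGCCACCCTTGTGGAGTAGTGAGGAGCTATTTATAACGGTTGCGGCGAGGCCCAGCA; antiparallel, so 5'→3' the coding strand is ACGACCCGGAGCGGCGTTGGCAATATTTATCGAGGAGTGATGAGGTGTTCCCACCGCTAAATGA. Replace T with U for the mRNA.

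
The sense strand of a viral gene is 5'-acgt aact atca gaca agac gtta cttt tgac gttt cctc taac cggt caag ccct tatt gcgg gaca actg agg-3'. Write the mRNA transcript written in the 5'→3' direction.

mRNA has the coding-strand sequence with U in place of T.

5'-ACGUAACUAUCAGACAAGACGUUACUUUUGACGUUUCCUCUAACCGGUCAAGCCCUUAUUGCGGGACAACUGAGG-3'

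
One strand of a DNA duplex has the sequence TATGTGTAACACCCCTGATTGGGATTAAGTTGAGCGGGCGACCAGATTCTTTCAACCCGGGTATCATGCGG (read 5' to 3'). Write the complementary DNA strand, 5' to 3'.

5'-CCGCATGATACCCGGGTTGAAAGAATCTGGTCGCCCGCTCAACTTAATCCCAATCAGGGGTGTTACACATA-3'

The complement of TATGTGTAACACCCCTGATTGGGATTAAGTTGAGCGGGCGACCAGATTCTTTCAACCCGGGTATCATGCGG is ATACACATTGTGGGGACTAACCCTAATTCAACTCGCCCGCTGGTCTAAGAAAGTTGGGCCCATAGTACGCC (A↔T, G↔C). DNA strands are antiparallel, so the complementary strand runs 3'→5'; reversing gives the 5'→3' form.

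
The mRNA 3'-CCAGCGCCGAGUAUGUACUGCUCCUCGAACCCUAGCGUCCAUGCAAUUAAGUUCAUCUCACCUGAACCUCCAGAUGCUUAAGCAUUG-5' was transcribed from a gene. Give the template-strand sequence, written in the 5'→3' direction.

5′-GGTCGCGGCTCATACATGACGAGGAGCTTGGGATCGCAGGTACGTTAATTCAAGTAGAGTGGACTTGGAGGTCTACGAATTCGTAAC-3′

Written 5'→3' the mRNA is GUUACGAAUUCGUAGACCUCCAAGUCCACUCUACUUGAAUUAACGUACCUGCGAUCCCAAGCUCCUCGUCAUGUAUGAGCCGCGACC, so the coding DNA strand is GTTACGAATTCGTAGACCTCCAAGTCCACTCTACTTGAATTAACGTACCTGCGATCCCAAGCTCCTCGTCATGTATGAGCCGCGACC. The template is its reverse complement.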